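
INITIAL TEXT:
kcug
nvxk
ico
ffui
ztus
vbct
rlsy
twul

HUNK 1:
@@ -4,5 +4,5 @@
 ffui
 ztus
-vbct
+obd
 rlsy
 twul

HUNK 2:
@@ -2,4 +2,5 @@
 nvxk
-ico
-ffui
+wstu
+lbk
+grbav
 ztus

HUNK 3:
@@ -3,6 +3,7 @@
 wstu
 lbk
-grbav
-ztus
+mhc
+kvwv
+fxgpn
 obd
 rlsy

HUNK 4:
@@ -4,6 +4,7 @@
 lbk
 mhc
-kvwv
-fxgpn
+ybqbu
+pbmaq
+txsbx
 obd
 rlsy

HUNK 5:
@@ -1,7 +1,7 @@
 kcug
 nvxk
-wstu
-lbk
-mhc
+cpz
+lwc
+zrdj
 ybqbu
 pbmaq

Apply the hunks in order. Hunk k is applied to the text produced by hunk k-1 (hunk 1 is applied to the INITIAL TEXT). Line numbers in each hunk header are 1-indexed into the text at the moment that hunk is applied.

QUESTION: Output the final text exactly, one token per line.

Hunk 1: at line 4 remove [vbct] add [obd] -> 8 lines: kcug nvxk ico ffui ztus obd rlsy twul
Hunk 2: at line 2 remove [ico,ffui] add [wstu,lbk,grbav] -> 9 lines: kcug nvxk wstu lbk grbav ztus obd rlsy twul
Hunk 3: at line 3 remove [grbav,ztus] add [mhc,kvwv,fxgpn] -> 10 lines: kcug nvxk wstu lbk mhc kvwv fxgpn obd rlsy twul
Hunk 4: at line 4 remove [kvwv,fxgpn] add [ybqbu,pbmaq,txsbx] -> 11 lines: kcug nvxk wstu lbk mhc ybqbu pbmaq txsbx obd rlsy twul
Hunk 5: at line 1 remove [wstu,lbk,mhc] add [cpz,lwc,zrdj] -> 11 lines: kcug nvxk cpz lwc zrdj ybqbu pbmaq txsbx obd rlsy twul

Answer: kcug
nvxk
cpz
lwc
zrdj
ybqbu
pbmaq
txsbx
obd
rlsy
twul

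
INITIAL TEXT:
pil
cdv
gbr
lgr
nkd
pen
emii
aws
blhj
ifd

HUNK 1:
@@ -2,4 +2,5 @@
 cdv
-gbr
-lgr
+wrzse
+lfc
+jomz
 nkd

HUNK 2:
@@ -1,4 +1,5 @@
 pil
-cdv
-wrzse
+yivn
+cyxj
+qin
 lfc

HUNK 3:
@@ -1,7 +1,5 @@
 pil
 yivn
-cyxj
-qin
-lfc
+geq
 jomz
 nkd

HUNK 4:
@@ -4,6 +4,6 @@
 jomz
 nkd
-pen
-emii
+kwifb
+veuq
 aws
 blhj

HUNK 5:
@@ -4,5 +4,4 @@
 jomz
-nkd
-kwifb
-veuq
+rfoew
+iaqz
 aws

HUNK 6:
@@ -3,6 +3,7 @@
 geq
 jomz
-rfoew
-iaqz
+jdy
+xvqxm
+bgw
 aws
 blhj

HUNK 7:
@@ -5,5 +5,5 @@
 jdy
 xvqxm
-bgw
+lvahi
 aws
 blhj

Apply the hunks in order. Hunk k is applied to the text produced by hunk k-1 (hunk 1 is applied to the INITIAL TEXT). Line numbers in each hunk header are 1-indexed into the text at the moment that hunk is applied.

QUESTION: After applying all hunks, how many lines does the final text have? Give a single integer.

Answer: 10

Derivation:
Hunk 1: at line 2 remove [gbr,lgr] add [wrzse,lfc,jomz] -> 11 lines: pil cdv wrzse lfc jomz nkd pen emii aws blhj ifd
Hunk 2: at line 1 remove [cdv,wrzse] add [yivn,cyxj,qin] -> 12 lines: pil yivn cyxj qin lfc jomz nkd pen emii aws blhj ifd
Hunk 3: at line 1 remove [cyxj,qin,lfc] add [geq] -> 10 lines: pil yivn geq jomz nkd pen emii aws blhj ifd
Hunk 4: at line 4 remove [pen,emii] add [kwifb,veuq] -> 10 lines: pil yivn geq jomz nkd kwifb veuq aws blhj ifd
Hunk 5: at line 4 remove [nkd,kwifb,veuq] add [rfoew,iaqz] -> 9 lines: pil yivn geq jomz rfoew iaqz aws blhj ifd
Hunk 6: at line 3 remove [rfoew,iaqz] add [jdy,xvqxm,bgw] -> 10 lines: pil yivn geq jomz jdy xvqxm bgw aws blhj ifd
Hunk 7: at line 5 remove [bgw] add [lvahi] -> 10 lines: pil yivn geq jomz jdy xvqxm lvahi aws blhj ifd
Final line count: 10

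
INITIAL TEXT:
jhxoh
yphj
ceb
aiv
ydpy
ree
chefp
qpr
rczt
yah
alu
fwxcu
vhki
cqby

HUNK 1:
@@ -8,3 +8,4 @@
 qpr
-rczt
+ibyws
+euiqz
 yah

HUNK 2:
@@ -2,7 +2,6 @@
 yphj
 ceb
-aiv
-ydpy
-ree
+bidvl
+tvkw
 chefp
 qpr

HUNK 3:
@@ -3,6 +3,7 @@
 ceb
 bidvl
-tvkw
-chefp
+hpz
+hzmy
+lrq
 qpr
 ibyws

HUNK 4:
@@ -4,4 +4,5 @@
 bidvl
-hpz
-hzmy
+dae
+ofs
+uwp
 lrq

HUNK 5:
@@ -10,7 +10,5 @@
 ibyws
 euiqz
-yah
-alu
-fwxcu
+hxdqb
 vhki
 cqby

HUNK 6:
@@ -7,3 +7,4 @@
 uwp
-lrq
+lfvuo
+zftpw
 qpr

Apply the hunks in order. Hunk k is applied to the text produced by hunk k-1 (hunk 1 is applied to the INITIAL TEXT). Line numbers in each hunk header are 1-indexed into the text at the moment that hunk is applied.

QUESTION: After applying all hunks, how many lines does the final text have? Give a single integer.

Answer: 15

Derivation:
Hunk 1: at line 8 remove [rczt] add [ibyws,euiqz] -> 15 lines: jhxoh yphj ceb aiv ydpy ree chefp qpr ibyws euiqz yah alu fwxcu vhki cqby
Hunk 2: at line 2 remove [aiv,ydpy,ree] add [bidvl,tvkw] -> 14 lines: jhxoh yphj ceb bidvl tvkw chefp qpr ibyws euiqz yah alu fwxcu vhki cqby
Hunk 3: at line 3 remove [tvkw,chefp] add [hpz,hzmy,lrq] -> 15 lines: jhxoh yphj ceb bidvl hpz hzmy lrq qpr ibyws euiqz yah alu fwxcu vhki cqby
Hunk 4: at line 4 remove [hpz,hzmy] add [dae,ofs,uwp] -> 16 lines: jhxoh yphj ceb bidvl dae ofs uwp lrq qpr ibyws euiqz yah alu fwxcu vhki cqby
Hunk 5: at line 10 remove [yah,alu,fwxcu] add [hxdqb] -> 14 lines: jhxoh yphj ceb bidvl dae ofs uwp lrq qpr ibyws euiqz hxdqb vhki cqby
Hunk 6: at line 7 remove [lrq] add [lfvuo,zftpw] -> 15 lines: jhxoh yphj ceb bidvl dae ofs uwp lfvuo zftpw qpr ibyws euiqz hxdqb vhki cqby
Final line count: 15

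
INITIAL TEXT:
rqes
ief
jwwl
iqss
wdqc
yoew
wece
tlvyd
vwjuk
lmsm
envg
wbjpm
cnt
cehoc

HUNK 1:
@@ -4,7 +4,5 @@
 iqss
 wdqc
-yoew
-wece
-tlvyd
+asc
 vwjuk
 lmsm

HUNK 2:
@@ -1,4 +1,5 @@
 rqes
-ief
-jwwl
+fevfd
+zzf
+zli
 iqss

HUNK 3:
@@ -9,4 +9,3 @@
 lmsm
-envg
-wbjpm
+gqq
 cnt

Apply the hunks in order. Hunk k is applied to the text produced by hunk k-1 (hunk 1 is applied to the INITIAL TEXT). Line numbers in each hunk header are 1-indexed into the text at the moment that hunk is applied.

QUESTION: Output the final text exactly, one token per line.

Answer: rqes
fevfd
zzf
zli
iqss
wdqc
asc
vwjuk
lmsm
gqq
cnt
cehoc

Derivation:
Hunk 1: at line 4 remove [yoew,wece,tlvyd] add [asc] -> 12 lines: rqes ief jwwl iqss wdqc asc vwjuk lmsm envg wbjpm cnt cehoc
Hunk 2: at line 1 remove [ief,jwwl] add [fevfd,zzf,zli] -> 13 lines: rqes fevfd zzf zli iqss wdqc asc vwjuk lmsm envg wbjpm cnt cehoc
Hunk 3: at line 9 remove [envg,wbjpm] add [gqq] -> 12 lines: rqes fevfd zzf zli iqss wdqc asc vwjuk lmsm gqq cnt cehoc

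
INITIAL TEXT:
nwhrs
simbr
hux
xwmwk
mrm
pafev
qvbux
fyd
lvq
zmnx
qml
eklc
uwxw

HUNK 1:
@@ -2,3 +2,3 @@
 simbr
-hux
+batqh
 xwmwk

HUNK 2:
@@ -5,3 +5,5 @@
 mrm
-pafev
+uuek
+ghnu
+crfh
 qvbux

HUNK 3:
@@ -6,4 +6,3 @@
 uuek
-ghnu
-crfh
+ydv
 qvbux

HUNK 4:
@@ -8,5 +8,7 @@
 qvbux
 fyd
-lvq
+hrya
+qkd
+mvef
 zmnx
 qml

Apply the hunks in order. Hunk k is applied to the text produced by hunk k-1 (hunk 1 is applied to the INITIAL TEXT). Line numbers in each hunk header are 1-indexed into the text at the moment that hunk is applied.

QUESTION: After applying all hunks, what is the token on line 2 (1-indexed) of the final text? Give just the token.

Hunk 1: at line 2 remove [hux] add [batqh] -> 13 lines: nwhrs simbr batqh xwmwk mrm pafev qvbux fyd lvq zmnx qml eklc uwxw
Hunk 2: at line 5 remove [pafev] add [uuek,ghnu,crfh] -> 15 lines: nwhrs simbr batqh xwmwk mrm uuek ghnu crfh qvbux fyd lvq zmnx qml eklc uwxw
Hunk 3: at line 6 remove [ghnu,crfh] add [ydv] -> 14 lines: nwhrs simbr batqh xwmwk mrm uuek ydv qvbux fyd lvq zmnx qml eklc uwxw
Hunk 4: at line 8 remove [lvq] add [hrya,qkd,mvef] -> 16 lines: nwhrs simbr batqh xwmwk mrm uuek ydv qvbux fyd hrya qkd mvef zmnx qml eklc uwxw
Final line 2: simbr

Answer: simbr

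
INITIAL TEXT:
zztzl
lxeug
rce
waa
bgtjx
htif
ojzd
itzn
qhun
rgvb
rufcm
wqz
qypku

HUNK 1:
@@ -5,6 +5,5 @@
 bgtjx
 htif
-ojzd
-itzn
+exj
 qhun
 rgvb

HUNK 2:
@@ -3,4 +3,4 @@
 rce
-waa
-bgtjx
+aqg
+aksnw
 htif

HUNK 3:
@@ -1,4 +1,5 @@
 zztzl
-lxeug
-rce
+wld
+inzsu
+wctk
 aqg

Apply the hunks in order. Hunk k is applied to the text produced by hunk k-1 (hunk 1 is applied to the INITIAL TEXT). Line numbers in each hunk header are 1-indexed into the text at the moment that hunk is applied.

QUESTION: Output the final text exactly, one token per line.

Hunk 1: at line 5 remove [ojzd,itzn] add [exj] -> 12 lines: zztzl lxeug rce waa bgtjx htif exj qhun rgvb rufcm wqz qypku
Hunk 2: at line 3 remove [waa,bgtjx] add [aqg,aksnw] -> 12 lines: zztzl lxeug rce aqg aksnw htif exj qhun rgvb rufcm wqz qypku
Hunk 3: at line 1 remove [lxeug,rce] add [wld,inzsu,wctk] -> 13 lines: zztzl wld inzsu wctk aqg aksnw htif exj qhun rgvb rufcm wqz qypku

Answer: zztzl
wld
inzsu
wctk
aqg
aksnw
htif
exj
qhun
rgvb
rufcm
wqz
qypku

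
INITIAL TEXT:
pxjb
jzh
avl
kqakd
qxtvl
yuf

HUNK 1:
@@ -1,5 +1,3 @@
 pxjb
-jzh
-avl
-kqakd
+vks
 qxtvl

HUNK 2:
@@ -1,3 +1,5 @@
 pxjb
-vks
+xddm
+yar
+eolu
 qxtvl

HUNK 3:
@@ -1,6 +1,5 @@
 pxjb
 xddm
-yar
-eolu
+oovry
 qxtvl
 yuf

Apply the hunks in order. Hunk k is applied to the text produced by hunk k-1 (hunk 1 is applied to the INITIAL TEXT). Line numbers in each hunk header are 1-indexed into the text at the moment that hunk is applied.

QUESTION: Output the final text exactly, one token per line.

Hunk 1: at line 1 remove [jzh,avl,kqakd] add [vks] -> 4 lines: pxjb vks qxtvl yuf
Hunk 2: at line 1 remove [vks] add [xddm,yar,eolu] -> 6 lines: pxjb xddm yar eolu qxtvl yuf
Hunk 3: at line 1 remove [yar,eolu] add [oovry] -> 5 lines: pxjb xddm oovry qxtvl yuf

Answer: pxjb
xddm
oovry
qxtvl
yuf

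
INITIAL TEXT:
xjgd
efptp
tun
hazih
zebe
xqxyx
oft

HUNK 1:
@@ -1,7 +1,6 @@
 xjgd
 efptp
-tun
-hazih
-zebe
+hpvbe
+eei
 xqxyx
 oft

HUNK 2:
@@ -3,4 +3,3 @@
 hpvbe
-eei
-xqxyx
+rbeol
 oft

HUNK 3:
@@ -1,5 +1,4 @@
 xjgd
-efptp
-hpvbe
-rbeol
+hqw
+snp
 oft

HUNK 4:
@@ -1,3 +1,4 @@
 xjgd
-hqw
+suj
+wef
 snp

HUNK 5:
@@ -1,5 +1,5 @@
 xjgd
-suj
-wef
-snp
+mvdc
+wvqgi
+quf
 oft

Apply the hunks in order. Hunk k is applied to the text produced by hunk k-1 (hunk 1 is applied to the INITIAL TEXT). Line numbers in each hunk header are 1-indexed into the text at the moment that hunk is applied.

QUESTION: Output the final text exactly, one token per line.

Hunk 1: at line 1 remove [tun,hazih,zebe] add [hpvbe,eei] -> 6 lines: xjgd efptp hpvbe eei xqxyx oft
Hunk 2: at line 3 remove [eei,xqxyx] add [rbeol] -> 5 lines: xjgd efptp hpvbe rbeol oft
Hunk 3: at line 1 remove [efptp,hpvbe,rbeol] add [hqw,snp] -> 4 lines: xjgd hqw snp oft
Hunk 4: at line 1 remove [hqw] add [suj,wef] -> 5 lines: xjgd suj wef snp oft
Hunk 5: at line 1 remove [suj,wef,snp] add [mvdc,wvqgi,quf] -> 5 lines: xjgd mvdc wvqgi quf oft

Answer: xjgd
mvdc
wvqgi
quf
oft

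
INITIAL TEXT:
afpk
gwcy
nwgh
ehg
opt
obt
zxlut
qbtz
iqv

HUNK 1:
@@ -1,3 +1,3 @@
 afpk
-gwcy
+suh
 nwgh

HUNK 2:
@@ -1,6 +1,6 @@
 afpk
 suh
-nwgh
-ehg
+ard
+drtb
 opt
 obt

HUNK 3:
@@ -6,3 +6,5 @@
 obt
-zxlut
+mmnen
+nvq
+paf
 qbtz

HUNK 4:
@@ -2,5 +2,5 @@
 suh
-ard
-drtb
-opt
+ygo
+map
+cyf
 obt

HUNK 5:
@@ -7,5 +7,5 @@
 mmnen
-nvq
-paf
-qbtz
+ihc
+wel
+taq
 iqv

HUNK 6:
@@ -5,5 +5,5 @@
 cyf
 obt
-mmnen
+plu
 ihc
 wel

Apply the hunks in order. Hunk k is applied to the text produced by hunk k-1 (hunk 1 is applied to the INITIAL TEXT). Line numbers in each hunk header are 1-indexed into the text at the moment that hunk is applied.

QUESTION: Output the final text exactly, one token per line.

Hunk 1: at line 1 remove [gwcy] add [suh] -> 9 lines: afpk suh nwgh ehg opt obt zxlut qbtz iqv
Hunk 2: at line 1 remove [nwgh,ehg] add [ard,drtb] -> 9 lines: afpk suh ard drtb opt obt zxlut qbtz iqv
Hunk 3: at line 6 remove [zxlut] add [mmnen,nvq,paf] -> 11 lines: afpk suh ard drtb opt obt mmnen nvq paf qbtz iqv
Hunk 4: at line 2 remove [ard,drtb,opt] add [ygo,map,cyf] -> 11 lines: afpk suh ygo map cyf obt mmnen nvq paf qbtz iqv
Hunk 5: at line 7 remove [nvq,paf,qbtz] add [ihc,wel,taq] -> 11 lines: afpk suh ygo map cyf obt mmnen ihc wel taq iqv
Hunk 6: at line 5 remove [mmnen] add [plu] -> 11 lines: afpk suh ygo map cyf obt plu ihc wel taq iqv

Answer: afpk
suh
ygo
map
cyf
obt
plu
ihc
wel
taq
iqv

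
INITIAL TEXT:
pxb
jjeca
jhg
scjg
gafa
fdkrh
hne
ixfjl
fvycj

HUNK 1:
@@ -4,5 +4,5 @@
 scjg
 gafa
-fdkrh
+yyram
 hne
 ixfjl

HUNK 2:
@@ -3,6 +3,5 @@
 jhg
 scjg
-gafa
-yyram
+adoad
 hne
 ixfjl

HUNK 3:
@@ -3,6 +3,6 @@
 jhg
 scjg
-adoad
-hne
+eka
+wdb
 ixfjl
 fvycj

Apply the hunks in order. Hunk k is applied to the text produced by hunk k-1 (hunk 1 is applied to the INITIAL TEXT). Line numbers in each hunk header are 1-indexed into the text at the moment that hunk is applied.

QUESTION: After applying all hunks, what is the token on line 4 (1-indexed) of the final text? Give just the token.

Answer: scjg

Derivation:
Hunk 1: at line 4 remove [fdkrh] add [yyram] -> 9 lines: pxb jjeca jhg scjg gafa yyram hne ixfjl fvycj
Hunk 2: at line 3 remove [gafa,yyram] add [adoad] -> 8 lines: pxb jjeca jhg scjg adoad hne ixfjl fvycj
Hunk 3: at line 3 remove [adoad,hne] add [eka,wdb] -> 8 lines: pxb jjeca jhg scjg eka wdb ixfjl fvycj
Final line 4: scjg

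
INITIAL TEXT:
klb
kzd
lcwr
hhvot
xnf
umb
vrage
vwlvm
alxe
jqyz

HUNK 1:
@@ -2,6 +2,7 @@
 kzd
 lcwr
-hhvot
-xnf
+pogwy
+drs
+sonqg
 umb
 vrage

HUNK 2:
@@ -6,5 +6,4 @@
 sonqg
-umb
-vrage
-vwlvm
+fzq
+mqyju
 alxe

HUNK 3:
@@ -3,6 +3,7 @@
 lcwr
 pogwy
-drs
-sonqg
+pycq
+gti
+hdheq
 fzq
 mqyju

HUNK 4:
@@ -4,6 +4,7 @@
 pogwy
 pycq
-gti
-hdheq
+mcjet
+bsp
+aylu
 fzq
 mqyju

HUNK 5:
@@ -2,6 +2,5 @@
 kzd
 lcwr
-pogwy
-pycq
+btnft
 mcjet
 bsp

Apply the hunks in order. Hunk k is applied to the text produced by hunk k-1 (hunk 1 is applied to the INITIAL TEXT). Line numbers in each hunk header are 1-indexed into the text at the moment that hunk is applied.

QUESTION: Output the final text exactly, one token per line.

Hunk 1: at line 2 remove [hhvot,xnf] add [pogwy,drs,sonqg] -> 11 lines: klb kzd lcwr pogwy drs sonqg umb vrage vwlvm alxe jqyz
Hunk 2: at line 6 remove [umb,vrage,vwlvm] add [fzq,mqyju] -> 10 lines: klb kzd lcwr pogwy drs sonqg fzq mqyju alxe jqyz
Hunk 3: at line 3 remove [drs,sonqg] add [pycq,gti,hdheq] -> 11 lines: klb kzd lcwr pogwy pycq gti hdheq fzq mqyju alxe jqyz
Hunk 4: at line 4 remove [gti,hdheq] add [mcjet,bsp,aylu] -> 12 lines: klb kzd lcwr pogwy pycq mcjet bsp aylu fzq mqyju alxe jqyz
Hunk 5: at line 2 remove [pogwy,pycq] add [btnft] -> 11 lines: klb kzd lcwr btnft mcjet bsp aylu fzq mqyju alxe jqyz

Answer: klb
kzd
lcwr
btnft
mcjet
bsp
aylu
fzq
mqyju
alxe
jqyz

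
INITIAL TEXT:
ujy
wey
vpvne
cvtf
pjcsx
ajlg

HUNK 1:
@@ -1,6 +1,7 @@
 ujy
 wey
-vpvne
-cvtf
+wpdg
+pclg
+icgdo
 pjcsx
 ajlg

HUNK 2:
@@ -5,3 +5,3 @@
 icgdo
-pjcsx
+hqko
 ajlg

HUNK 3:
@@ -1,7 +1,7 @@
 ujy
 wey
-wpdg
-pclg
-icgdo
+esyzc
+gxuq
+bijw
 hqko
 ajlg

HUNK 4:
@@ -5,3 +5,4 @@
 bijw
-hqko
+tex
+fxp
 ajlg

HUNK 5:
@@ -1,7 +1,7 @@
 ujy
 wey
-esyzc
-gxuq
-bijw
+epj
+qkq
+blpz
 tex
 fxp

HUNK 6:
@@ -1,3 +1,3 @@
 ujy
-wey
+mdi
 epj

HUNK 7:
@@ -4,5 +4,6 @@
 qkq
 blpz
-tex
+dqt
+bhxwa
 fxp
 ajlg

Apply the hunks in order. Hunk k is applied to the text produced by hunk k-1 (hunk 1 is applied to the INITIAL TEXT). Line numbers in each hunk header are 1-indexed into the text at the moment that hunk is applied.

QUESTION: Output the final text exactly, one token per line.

Hunk 1: at line 1 remove [vpvne,cvtf] add [wpdg,pclg,icgdo] -> 7 lines: ujy wey wpdg pclg icgdo pjcsx ajlg
Hunk 2: at line 5 remove [pjcsx] add [hqko] -> 7 lines: ujy wey wpdg pclg icgdo hqko ajlg
Hunk 3: at line 1 remove [wpdg,pclg,icgdo] add [esyzc,gxuq,bijw] -> 7 lines: ujy wey esyzc gxuq bijw hqko ajlg
Hunk 4: at line 5 remove [hqko] add [tex,fxp] -> 8 lines: ujy wey esyzc gxuq bijw tex fxp ajlg
Hunk 5: at line 1 remove [esyzc,gxuq,bijw] add [epj,qkq,blpz] -> 8 lines: ujy wey epj qkq blpz tex fxp ajlg
Hunk 6: at line 1 remove [wey] add [mdi] -> 8 lines: ujy mdi epj qkq blpz tex fxp ajlg
Hunk 7: at line 4 remove [tex] add [dqt,bhxwa] -> 9 lines: ujy mdi epj qkq blpz dqt bhxwa fxp ajlg

Answer: ujy
mdi
epj
qkq
blpz
dqt
bhxwa
fxp
ajlg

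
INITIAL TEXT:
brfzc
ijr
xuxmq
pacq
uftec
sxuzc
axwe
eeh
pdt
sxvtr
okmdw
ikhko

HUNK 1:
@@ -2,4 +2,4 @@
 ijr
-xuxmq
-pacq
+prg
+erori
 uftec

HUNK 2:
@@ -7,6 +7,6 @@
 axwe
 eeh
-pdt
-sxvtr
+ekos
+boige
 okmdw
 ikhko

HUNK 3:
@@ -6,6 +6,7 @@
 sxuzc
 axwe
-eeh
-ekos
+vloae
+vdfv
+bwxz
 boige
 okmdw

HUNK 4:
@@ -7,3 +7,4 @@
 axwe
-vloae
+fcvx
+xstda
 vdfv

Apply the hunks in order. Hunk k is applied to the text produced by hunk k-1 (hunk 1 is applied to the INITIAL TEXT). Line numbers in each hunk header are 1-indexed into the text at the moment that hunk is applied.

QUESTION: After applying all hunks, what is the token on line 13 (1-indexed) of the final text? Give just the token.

Answer: okmdw

Derivation:
Hunk 1: at line 2 remove [xuxmq,pacq] add [prg,erori] -> 12 lines: brfzc ijr prg erori uftec sxuzc axwe eeh pdt sxvtr okmdw ikhko
Hunk 2: at line 7 remove [pdt,sxvtr] add [ekos,boige] -> 12 lines: brfzc ijr prg erori uftec sxuzc axwe eeh ekos boige okmdw ikhko
Hunk 3: at line 6 remove [eeh,ekos] add [vloae,vdfv,bwxz] -> 13 lines: brfzc ijr prg erori uftec sxuzc axwe vloae vdfv bwxz boige okmdw ikhko
Hunk 4: at line 7 remove [vloae] add [fcvx,xstda] -> 14 lines: brfzc ijr prg erori uftec sxuzc axwe fcvx xstda vdfv bwxz boige okmdw ikhko
Final line 13: okmdw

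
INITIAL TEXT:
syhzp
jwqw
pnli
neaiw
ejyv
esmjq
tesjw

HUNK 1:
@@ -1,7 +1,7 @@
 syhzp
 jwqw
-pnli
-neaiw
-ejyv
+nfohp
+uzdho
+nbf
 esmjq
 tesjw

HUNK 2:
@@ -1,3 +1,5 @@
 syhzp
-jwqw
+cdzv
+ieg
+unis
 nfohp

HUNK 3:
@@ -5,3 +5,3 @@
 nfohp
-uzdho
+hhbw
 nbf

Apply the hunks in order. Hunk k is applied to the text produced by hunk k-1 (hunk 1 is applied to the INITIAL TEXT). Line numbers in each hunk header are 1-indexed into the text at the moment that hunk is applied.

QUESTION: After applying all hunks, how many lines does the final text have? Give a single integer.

Answer: 9

Derivation:
Hunk 1: at line 1 remove [pnli,neaiw,ejyv] add [nfohp,uzdho,nbf] -> 7 lines: syhzp jwqw nfohp uzdho nbf esmjq tesjw
Hunk 2: at line 1 remove [jwqw] add [cdzv,ieg,unis] -> 9 lines: syhzp cdzv ieg unis nfohp uzdho nbf esmjq tesjw
Hunk 3: at line 5 remove [uzdho] add [hhbw] -> 9 lines: syhzp cdzv ieg unis nfohp hhbw nbf esmjq tesjw
Final line count: 9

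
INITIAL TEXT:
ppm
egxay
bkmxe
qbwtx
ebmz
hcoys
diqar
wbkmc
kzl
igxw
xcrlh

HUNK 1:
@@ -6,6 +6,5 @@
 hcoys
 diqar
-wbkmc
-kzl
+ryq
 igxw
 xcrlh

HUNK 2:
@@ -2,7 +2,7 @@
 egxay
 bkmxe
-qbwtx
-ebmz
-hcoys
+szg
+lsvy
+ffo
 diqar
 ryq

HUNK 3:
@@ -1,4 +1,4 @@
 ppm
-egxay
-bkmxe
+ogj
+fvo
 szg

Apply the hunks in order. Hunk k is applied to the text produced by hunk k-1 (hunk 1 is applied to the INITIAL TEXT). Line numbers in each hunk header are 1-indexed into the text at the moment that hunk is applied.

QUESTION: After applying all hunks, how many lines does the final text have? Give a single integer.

Hunk 1: at line 6 remove [wbkmc,kzl] add [ryq] -> 10 lines: ppm egxay bkmxe qbwtx ebmz hcoys diqar ryq igxw xcrlh
Hunk 2: at line 2 remove [qbwtx,ebmz,hcoys] add [szg,lsvy,ffo] -> 10 lines: ppm egxay bkmxe szg lsvy ffo diqar ryq igxw xcrlh
Hunk 3: at line 1 remove [egxay,bkmxe] add [ogj,fvo] -> 10 lines: ppm ogj fvo szg lsvy ffo diqar ryq igxw xcrlh
Final line count: 10

Answer: 10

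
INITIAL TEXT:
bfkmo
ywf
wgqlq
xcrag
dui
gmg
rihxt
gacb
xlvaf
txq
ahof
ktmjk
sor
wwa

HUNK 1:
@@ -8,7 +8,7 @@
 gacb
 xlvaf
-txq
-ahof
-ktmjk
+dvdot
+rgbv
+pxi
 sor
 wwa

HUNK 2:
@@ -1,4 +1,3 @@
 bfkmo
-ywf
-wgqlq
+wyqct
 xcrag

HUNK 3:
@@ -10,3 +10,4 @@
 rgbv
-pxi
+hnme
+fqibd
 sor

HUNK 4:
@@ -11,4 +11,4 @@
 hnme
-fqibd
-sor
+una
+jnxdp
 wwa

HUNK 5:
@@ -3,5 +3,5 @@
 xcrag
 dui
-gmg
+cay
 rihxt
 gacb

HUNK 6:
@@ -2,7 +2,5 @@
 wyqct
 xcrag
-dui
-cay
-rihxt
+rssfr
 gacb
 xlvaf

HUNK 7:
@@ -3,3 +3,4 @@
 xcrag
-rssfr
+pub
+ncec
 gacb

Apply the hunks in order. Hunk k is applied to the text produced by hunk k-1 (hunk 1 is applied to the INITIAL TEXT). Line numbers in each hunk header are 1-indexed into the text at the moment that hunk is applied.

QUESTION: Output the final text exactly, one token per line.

Hunk 1: at line 8 remove [txq,ahof,ktmjk] add [dvdot,rgbv,pxi] -> 14 lines: bfkmo ywf wgqlq xcrag dui gmg rihxt gacb xlvaf dvdot rgbv pxi sor wwa
Hunk 2: at line 1 remove [ywf,wgqlq] add [wyqct] -> 13 lines: bfkmo wyqct xcrag dui gmg rihxt gacb xlvaf dvdot rgbv pxi sor wwa
Hunk 3: at line 10 remove [pxi] add [hnme,fqibd] -> 14 lines: bfkmo wyqct xcrag dui gmg rihxt gacb xlvaf dvdot rgbv hnme fqibd sor wwa
Hunk 4: at line 11 remove [fqibd,sor] add [una,jnxdp] -> 14 lines: bfkmo wyqct xcrag dui gmg rihxt gacb xlvaf dvdot rgbv hnme una jnxdp wwa
Hunk 5: at line 3 remove [gmg] add [cay] -> 14 lines: bfkmo wyqct xcrag dui cay rihxt gacb xlvaf dvdot rgbv hnme una jnxdp wwa
Hunk 6: at line 2 remove [dui,cay,rihxt] add [rssfr] -> 12 lines: bfkmo wyqct xcrag rssfr gacb xlvaf dvdot rgbv hnme una jnxdp wwa
Hunk 7: at line 3 remove [rssfr] add [pub,ncec] -> 13 lines: bfkmo wyqct xcrag pub ncec gacb xlvaf dvdot rgbv hnme una jnxdp wwa

Answer: bfkmo
wyqct
xcrag
pub
ncec
gacb
xlvaf
dvdot
rgbv
hnme
una
jnxdp
wwa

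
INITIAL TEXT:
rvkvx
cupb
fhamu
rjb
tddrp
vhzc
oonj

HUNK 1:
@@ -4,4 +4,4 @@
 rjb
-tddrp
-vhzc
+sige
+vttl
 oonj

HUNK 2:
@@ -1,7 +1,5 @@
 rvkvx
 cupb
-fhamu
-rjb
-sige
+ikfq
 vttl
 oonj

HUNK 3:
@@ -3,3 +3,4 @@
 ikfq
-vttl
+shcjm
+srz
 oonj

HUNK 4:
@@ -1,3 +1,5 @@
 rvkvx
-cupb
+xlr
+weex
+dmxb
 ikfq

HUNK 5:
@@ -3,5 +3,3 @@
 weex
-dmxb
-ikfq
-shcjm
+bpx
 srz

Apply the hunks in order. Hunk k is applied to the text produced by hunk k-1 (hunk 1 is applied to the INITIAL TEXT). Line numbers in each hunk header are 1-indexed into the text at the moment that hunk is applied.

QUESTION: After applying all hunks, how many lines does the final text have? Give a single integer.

Answer: 6

Derivation:
Hunk 1: at line 4 remove [tddrp,vhzc] add [sige,vttl] -> 7 lines: rvkvx cupb fhamu rjb sige vttl oonj
Hunk 2: at line 1 remove [fhamu,rjb,sige] add [ikfq] -> 5 lines: rvkvx cupb ikfq vttl oonj
Hunk 3: at line 3 remove [vttl] add [shcjm,srz] -> 6 lines: rvkvx cupb ikfq shcjm srz oonj
Hunk 4: at line 1 remove [cupb] add [xlr,weex,dmxb] -> 8 lines: rvkvx xlr weex dmxb ikfq shcjm srz oonj
Hunk 5: at line 3 remove [dmxb,ikfq,shcjm] add [bpx] -> 6 lines: rvkvx xlr weex bpx srz oonj
Final line count: 6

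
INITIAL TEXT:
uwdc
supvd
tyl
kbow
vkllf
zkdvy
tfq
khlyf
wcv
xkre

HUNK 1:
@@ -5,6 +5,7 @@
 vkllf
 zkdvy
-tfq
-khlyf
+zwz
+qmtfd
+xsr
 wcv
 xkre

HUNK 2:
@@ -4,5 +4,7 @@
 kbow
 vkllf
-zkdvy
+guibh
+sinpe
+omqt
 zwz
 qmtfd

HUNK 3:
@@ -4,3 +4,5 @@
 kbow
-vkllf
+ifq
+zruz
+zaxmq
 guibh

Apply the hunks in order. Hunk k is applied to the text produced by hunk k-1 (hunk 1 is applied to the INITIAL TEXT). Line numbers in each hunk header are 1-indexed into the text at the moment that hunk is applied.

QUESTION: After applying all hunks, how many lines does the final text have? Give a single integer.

Answer: 15

Derivation:
Hunk 1: at line 5 remove [tfq,khlyf] add [zwz,qmtfd,xsr] -> 11 lines: uwdc supvd tyl kbow vkllf zkdvy zwz qmtfd xsr wcv xkre
Hunk 2: at line 4 remove [zkdvy] add [guibh,sinpe,omqt] -> 13 lines: uwdc supvd tyl kbow vkllf guibh sinpe omqt zwz qmtfd xsr wcv xkre
Hunk 3: at line 4 remove [vkllf] add [ifq,zruz,zaxmq] -> 15 lines: uwdc supvd tyl kbow ifq zruz zaxmq guibh sinpe omqt zwz qmtfd xsr wcv xkre
Final line count: 15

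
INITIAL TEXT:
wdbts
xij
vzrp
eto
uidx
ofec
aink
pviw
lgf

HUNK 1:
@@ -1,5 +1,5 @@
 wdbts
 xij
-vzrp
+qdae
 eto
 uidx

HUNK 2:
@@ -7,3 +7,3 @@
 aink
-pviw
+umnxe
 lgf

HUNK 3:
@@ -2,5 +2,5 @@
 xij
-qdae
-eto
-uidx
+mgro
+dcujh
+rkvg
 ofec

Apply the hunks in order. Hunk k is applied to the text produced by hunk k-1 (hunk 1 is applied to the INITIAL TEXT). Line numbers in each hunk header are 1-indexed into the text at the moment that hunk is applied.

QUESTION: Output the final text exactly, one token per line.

Hunk 1: at line 1 remove [vzrp] add [qdae] -> 9 lines: wdbts xij qdae eto uidx ofec aink pviw lgf
Hunk 2: at line 7 remove [pviw] add [umnxe] -> 9 lines: wdbts xij qdae eto uidx ofec aink umnxe lgf
Hunk 3: at line 2 remove [qdae,eto,uidx] add [mgro,dcujh,rkvg] -> 9 lines: wdbts xij mgro dcujh rkvg ofec aink umnxe lgf

Answer: wdbts
xij
mgro
dcujh
rkvg
ofec
aink
umnxe
lgf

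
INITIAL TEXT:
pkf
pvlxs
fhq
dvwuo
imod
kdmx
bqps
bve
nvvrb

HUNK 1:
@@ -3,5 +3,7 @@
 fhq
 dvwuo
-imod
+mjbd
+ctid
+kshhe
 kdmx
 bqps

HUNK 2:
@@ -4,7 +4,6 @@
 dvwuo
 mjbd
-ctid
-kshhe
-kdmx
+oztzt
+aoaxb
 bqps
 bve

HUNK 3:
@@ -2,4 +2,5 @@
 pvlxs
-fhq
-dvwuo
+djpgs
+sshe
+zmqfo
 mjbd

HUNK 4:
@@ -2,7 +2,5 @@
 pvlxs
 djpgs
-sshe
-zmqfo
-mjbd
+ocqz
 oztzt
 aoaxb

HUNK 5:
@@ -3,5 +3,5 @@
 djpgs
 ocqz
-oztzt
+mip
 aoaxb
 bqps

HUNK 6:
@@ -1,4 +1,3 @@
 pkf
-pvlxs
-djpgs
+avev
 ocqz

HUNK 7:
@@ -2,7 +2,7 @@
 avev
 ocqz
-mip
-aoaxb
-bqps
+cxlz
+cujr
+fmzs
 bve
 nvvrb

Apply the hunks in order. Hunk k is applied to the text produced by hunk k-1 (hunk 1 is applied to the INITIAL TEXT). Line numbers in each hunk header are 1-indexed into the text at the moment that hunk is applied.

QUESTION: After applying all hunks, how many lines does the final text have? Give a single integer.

Hunk 1: at line 3 remove [imod] add [mjbd,ctid,kshhe] -> 11 lines: pkf pvlxs fhq dvwuo mjbd ctid kshhe kdmx bqps bve nvvrb
Hunk 2: at line 4 remove [ctid,kshhe,kdmx] add [oztzt,aoaxb] -> 10 lines: pkf pvlxs fhq dvwuo mjbd oztzt aoaxb bqps bve nvvrb
Hunk 3: at line 2 remove [fhq,dvwuo] add [djpgs,sshe,zmqfo] -> 11 lines: pkf pvlxs djpgs sshe zmqfo mjbd oztzt aoaxb bqps bve nvvrb
Hunk 4: at line 2 remove [sshe,zmqfo,mjbd] add [ocqz] -> 9 lines: pkf pvlxs djpgs ocqz oztzt aoaxb bqps bve nvvrb
Hunk 5: at line 3 remove [oztzt] add [mip] -> 9 lines: pkf pvlxs djpgs ocqz mip aoaxb bqps bve nvvrb
Hunk 6: at line 1 remove [pvlxs,djpgs] add [avev] -> 8 lines: pkf avev ocqz mip aoaxb bqps bve nvvrb
Hunk 7: at line 2 remove [mip,aoaxb,bqps] add [cxlz,cujr,fmzs] -> 8 lines: pkf avev ocqz cxlz cujr fmzs bve nvvrb
Final line count: 8

Answer: 8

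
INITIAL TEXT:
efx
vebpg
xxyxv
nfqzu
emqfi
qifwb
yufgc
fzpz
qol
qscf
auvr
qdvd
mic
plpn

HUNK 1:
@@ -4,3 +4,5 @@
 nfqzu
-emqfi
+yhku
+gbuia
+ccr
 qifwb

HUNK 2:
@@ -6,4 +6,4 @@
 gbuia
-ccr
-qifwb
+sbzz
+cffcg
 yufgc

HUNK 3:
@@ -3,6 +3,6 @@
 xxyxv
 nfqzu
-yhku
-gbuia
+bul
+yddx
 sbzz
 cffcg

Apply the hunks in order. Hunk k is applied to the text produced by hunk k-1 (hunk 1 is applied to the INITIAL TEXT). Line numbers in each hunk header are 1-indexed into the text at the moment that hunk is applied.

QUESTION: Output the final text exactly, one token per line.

Hunk 1: at line 4 remove [emqfi] add [yhku,gbuia,ccr] -> 16 lines: efx vebpg xxyxv nfqzu yhku gbuia ccr qifwb yufgc fzpz qol qscf auvr qdvd mic plpn
Hunk 2: at line 6 remove [ccr,qifwb] add [sbzz,cffcg] -> 16 lines: efx vebpg xxyxv nfqzu yhku gbuia sbzz cffcg yufgc fzpz qol qscf auvr qdvd mic plpn
Hunk 3: at line 3 remove [yhku,gbuia] add [bul,yddx] -> 16 lines: efx vebpg xxyxv nfqzu bul yddx sbzz cffcg yufgc fzpz qol qscf auvr qdvd mic plpn

Answer: efx
vebpg
xxyxv
nfqzu
bul
yddx
sbzz
cffcg
yufgc
fzpz
qol
qscf
auvr
qdvd
mic
plpn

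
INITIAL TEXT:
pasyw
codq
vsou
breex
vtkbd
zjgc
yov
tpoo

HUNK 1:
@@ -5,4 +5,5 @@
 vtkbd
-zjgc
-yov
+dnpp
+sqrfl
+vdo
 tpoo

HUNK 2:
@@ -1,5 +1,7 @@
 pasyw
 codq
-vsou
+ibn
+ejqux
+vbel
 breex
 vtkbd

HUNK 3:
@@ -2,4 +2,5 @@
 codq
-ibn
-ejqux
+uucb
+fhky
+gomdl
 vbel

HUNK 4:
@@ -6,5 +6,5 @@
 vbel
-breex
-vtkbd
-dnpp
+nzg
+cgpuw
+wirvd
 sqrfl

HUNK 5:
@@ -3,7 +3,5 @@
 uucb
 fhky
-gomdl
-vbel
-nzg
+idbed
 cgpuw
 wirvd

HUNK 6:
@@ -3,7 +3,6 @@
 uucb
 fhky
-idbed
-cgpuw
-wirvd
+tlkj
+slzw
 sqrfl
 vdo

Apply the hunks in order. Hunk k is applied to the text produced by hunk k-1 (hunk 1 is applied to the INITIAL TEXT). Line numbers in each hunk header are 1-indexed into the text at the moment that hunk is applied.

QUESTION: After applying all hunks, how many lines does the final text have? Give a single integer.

Hunk 1: at line 5 remove [zjgc,yov] add [dnpp,sqrfl,vdo] -> 9 lines: pasyw codq vsou breex vtkbd dnpp sqrfl vdo tpoo
Hunk 2: at line 1 remove [vsou] add [ibn,ejqux,vbel] -> 11 lines: pasyw codq ibn ejqux vbel breex vtkbd dnpp sqrfl vdo tpoo
Hunk 3: at line 2 remove [ibn,ejqux] add [uucb,fhky,gomdl] -> 12 lines: pasyw codq uucb fhky gomdl vbel breex vtkbd dnpp sqrfl vdo tpoo
Hunk 4: at line 6 remove [breex,vtkbd,dnpp] add [nzg,cgpuw,wirvd] -> 12 lines: pasyw codq uucb fhky gomdl vbel nzg cgpuw wirvd sqrfl vdo tpoo
Hunk 5: at line 3 remove [gomdl,vbel,nzg] add [idbed] -> 10 lines: pasyw codq uucb fhky idbed cgpuw wirvd sqrfl vdo tpoo
Hunk 6: at line 3 remove [idbed,cgpuw,wirvd] add [tlkj,slzw] -> 9 lines: pasyw codq uucb fhky tlkj slzw sqrfl vdo tpoo
Final line count: 9

Answer: 9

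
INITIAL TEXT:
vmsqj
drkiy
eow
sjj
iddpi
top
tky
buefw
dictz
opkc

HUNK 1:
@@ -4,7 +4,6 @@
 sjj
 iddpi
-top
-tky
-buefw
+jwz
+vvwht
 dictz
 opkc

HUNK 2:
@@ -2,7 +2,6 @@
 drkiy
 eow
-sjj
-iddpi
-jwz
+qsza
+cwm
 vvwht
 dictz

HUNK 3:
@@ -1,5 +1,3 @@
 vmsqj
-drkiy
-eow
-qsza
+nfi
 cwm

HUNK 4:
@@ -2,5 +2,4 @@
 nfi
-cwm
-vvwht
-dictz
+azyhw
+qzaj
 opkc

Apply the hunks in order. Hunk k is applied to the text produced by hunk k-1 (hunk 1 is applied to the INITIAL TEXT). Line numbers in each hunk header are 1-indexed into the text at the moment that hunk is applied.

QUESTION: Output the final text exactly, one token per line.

Answer: vmsqj
nfi
azyhw
qzaj
opkc

Derivation:
Hunk 1: at line 4 remove [top,tky,buefw] add [jwz,vvwht] -> 9 lines: vmsqj drkiy eow sjj iddpi jwz vvwht dictz opkc
Hunk 2: at line 2 remove [sjj,iddpi,jwz] add [qsza,cwm] -> 8 lines: vmsqj drkiy eow qsza cwm vvwht dictz opkc
Hunk 3: at line 1 remove [drkiy,eow,qsza] add [nfi] -> 6 lines: vmsqj nfi cwm vvwht dictz opkc
Hunk 4: at line 2 remove [cwm,vvwht,dictz] add [azyhw,qzaj] -> 5 lines: vmsqj nfi azyhw qzaj opkc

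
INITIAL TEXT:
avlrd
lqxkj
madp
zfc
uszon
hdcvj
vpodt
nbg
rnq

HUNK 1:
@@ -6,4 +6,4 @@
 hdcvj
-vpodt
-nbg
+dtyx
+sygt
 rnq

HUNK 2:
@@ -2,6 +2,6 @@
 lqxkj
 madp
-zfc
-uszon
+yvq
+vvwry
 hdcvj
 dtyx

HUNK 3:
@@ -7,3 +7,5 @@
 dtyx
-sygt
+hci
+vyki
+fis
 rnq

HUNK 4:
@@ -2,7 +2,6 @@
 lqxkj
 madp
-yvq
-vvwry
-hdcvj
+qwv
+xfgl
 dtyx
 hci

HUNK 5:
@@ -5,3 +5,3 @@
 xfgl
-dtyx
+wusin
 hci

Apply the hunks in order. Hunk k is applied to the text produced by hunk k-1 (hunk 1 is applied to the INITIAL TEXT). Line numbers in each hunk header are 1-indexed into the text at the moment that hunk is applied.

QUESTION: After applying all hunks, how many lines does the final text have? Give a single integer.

Answer: 10

Derivation:
Hunk 1: at line 6 remove [vpodt,nbg] add [dtyx,sygt] -> 9 lines: avlrd lqxkj madp zfc uszon hdcvj dtyx sygt rnq
Hunk 2: at line 2 remove [zfc,uszon] add [yvq,vvwry] -> 9 lines: avlrd lqxkj madp yvq vvwry hdcvj dtyx sygt rnq
Hunk 3: at line 7 remove [sygt] add [hci,vyki,fis] -> 11 lines: avlrd lqxkj madp yvq vvwry hdcvj dtyx hci vyki fis rnq
Hunk 4: at line 2 remove [yvq,vvwry,hdcvj] add [qwv,xfgl] -> 10 lines: avlrd lqxkj madp qwv xfgl dtyx hci vyki fis rnq
Hunk 5: at line 5 remove [dtyx] add [wusin] -> 10 lines: avlrd lqxkj madp qwv xfgl wusin hci vyki fis rnq
Final line count: 10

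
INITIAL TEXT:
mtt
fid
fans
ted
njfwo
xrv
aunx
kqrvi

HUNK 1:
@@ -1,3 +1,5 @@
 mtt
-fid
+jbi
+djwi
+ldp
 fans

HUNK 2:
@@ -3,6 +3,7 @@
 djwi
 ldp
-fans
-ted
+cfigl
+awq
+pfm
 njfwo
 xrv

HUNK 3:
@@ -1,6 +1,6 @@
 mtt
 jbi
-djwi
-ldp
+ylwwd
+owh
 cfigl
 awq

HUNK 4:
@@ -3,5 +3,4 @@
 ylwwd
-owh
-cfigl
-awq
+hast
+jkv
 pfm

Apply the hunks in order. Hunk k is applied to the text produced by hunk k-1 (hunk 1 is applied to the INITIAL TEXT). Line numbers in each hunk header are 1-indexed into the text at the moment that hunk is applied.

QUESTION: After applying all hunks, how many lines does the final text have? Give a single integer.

Hunk 1: at line 1 remove [fid] add [jbi,djwi,ldp] -> 10 lines: mtt jbi djwi ldp fans ted njfwo xrv aunx kqrvi
Hunk 2: at line 3 remove [fans,ted] add [cfigl,awq,pfm] -> 11 lines: mtt jbi djwi ldp cfigl awq pfm njfwo xrv aunx kqrvi
Hunk 3: at line 1 remove [djwi,ldp] add [ylwwd,owh] -> 11 lines: mtt jbi ylwwd owh cfigl awq pfm njfwo xrv aunx kqrvi
Hunk 4: at line 3 remove [owh,cfigl,awq] add [hast,jkv] -> 10 lines: mtt jbi ylwwd hast jkv pfm njfwo xrv aunx kqrvi
Final line count: 10

Answer: 10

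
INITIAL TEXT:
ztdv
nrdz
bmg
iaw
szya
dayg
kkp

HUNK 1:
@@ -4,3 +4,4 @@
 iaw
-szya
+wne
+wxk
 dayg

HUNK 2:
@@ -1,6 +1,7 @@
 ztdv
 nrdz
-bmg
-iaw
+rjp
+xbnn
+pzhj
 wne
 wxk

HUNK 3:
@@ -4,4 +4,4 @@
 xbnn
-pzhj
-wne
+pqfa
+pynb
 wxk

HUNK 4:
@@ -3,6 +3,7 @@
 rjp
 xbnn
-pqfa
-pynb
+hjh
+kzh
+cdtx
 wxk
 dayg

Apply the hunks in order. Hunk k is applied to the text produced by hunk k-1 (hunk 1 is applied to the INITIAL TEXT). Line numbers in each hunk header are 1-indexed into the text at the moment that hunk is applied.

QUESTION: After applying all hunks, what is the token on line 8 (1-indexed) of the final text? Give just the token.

Answer: wxk

Derivation:
Hunk 1: at line 4 remove [szya] add [wne,wxk] -> 8 lines: ztdv nrdz bmg iaw wne wxk dayg kkp
Hunk 2: at line 1 remove [bmg,iaw] add [rjp,xbnn,pzhj] -> 9 lines: ztdv nrdz rjp xbnn pzhj wne wxk dayg kkp
Hunk 3: at line 4 remove [pzhj,wne] add [pqfa,pynb] -> 9 lines: ztdv nrdz rjp xbnn pqfa pynb wxk dayg kkp
Hunk 4: at line 3 remove [pqfa,pynb] add [hjh,kzh,cdtx] -> 10 lines: ztdv nrdz rjp xbnn hjh kzh cdtx wxk dayg kkp
Final line 8: wxk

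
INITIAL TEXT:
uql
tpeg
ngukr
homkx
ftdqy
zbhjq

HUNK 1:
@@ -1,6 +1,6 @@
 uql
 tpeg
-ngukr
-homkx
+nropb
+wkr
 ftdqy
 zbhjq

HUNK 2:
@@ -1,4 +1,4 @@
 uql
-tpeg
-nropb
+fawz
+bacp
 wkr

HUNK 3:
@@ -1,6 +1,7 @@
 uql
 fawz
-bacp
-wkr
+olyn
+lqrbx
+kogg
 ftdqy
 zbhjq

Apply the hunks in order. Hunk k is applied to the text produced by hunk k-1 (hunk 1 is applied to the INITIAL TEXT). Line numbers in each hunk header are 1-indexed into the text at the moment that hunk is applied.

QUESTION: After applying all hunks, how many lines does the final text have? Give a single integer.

Hunk 1: at line 1 remove [ngukr,homkx] add [nropb,wkr] -> 6 lines: uql tpeg nropb wkr ftdqy zbhjq
Hunk 2: at line 1 remove [tpeg,nropb] add [fawz,bacp] -> 6 lines: uql fawz bacp wkr ftdqy zbhjq
Hunk 3: at line 1 remove [bacp,wkr] add [olyn,lqrbx,kogg] -> 7 lines: uql fawz olyn lqrbx kogg ftdqy zbhjq
Final line count: 7

Answer: 7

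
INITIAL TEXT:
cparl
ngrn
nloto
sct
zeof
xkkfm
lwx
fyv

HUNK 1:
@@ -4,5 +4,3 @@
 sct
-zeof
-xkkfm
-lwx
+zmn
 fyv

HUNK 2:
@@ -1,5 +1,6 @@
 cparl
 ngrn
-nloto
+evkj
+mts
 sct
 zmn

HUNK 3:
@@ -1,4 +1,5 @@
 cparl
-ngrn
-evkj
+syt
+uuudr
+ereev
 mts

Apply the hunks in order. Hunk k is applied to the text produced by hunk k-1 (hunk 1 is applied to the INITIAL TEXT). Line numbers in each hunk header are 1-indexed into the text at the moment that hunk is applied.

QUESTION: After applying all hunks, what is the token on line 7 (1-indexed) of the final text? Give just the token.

Hunk 1: at line 4 remove [zeof,xkkfm,lwx] add [zmn] -> 6 lines: cparl ngrn nloto sct zmn fyv
Hunk 2: at line 1 remove [nloto] add [evkj,mts] -> 7 lines: cparl ngrn evkj mts sct zmn fyv
Hunk 3: at line 1 remove [ngrn,evkj] add [syt,uuudr,ereev] -> 8 lines: cparl syt uuudr ereev mts sct zmn fyv
Final line 7: zmn

Answer: zmn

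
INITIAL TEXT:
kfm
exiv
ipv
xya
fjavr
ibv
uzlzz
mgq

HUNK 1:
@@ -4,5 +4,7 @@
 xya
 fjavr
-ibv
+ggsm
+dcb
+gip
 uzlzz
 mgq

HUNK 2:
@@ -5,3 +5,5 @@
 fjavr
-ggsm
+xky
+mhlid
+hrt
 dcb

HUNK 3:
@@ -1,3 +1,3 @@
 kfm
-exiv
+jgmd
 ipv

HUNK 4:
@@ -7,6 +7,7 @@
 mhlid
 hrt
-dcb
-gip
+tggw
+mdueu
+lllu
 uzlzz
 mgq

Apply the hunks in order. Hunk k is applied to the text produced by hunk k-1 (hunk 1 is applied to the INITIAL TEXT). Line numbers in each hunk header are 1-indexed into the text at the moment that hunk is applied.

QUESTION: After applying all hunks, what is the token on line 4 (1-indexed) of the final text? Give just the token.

Answer: xya

Derivation:
Hunk 1: at line 4 remove [ibv] add [ggsm,dcb,gip] -> 10 lines: kfm exiv ipv xya fjavr ggsm dcb gip uzlzz mgq
Hunk 2: at line 5 remove [ggsm] add [xky,mhlid,hrt] -> 12 lines: kfm exiv ipv xya fjavr xky mhlid hrt dcb gip uzlzz mgq
Hunk 3: at line 1 remove [exiv] add [jgmd] -> 12 lines: kfm jgmd ipv xya fjavr xky mhlid hrt dcb gip uzlzz mgq
Hunk 4: at line 7 remove [dcb,gip] add [tggw,mdueu,lllu] -> 13 lines: kfm jgmd ipv xya fjavr xky mhlid hrt tggw mdueu lllu uzlzz mgq
Final line 4: xya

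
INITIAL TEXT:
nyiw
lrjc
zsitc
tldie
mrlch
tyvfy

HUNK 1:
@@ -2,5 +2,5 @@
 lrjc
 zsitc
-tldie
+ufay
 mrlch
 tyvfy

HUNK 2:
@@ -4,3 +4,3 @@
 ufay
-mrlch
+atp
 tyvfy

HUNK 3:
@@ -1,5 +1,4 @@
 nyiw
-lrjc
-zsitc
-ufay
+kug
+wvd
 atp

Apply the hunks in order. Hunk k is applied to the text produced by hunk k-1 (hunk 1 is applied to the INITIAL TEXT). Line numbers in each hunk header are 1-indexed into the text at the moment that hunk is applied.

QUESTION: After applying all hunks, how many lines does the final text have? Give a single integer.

Hunk 1: at line 2 remove [tldie] add [ufay] -> 6 lines: nyiw lrjc zsitc ufay mrlch tyvfy
Hunk 2: at line 4 remove [mrlch] add [atp] -> 6 lines: nyiw lrjc zsitc ufay atp tyvfy
Hunk 3: at line 1 remove [lrjc,zsitc,ufay] add [kug,wvd] -> 5 lines: nyiw kug wvd atp tyvfy
Final line count: 5

Answer: 5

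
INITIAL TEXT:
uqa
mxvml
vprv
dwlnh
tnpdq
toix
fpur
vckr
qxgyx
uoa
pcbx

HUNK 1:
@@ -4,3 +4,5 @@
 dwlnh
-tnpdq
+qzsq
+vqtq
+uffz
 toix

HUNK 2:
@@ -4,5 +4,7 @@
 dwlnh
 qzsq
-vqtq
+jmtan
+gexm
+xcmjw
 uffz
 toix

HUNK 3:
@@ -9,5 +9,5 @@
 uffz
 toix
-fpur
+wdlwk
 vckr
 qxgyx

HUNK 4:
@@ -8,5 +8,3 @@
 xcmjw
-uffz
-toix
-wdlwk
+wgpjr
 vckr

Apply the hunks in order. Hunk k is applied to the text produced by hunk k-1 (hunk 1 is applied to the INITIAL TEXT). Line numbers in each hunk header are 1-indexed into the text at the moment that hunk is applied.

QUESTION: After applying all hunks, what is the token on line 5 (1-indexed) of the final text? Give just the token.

Answer: qzsq

Derivation:
Hunk 1: at line 4 remove [tnpdq] add [qzsq,vqtq,uffz] -> 13 lines: uqa mxvml vprv dwlnh qzsq vqtq uffz toix fpur vckr qxgyx uoa pcbx
Hunk 2: at line 4 remove [vqtq] add [jmtan,gexm,xcmjw] -> 15 lines: uqa mxvml vprv dwlnh qzsq jmtan gexm xcmjw uffz toix fpur vckr qxgyx uoa pcbx
Hunk 3: at line 9 remove [fpur] add [wdlwk] -> 15 lines: uqa mxvml vprv dwlnh qzsq jmtan gexm xcmjw uffz toix wdlwk vckr qxgyx uoa pcbx
Hunk 4: at line 8 remove [uffz,toix,wdlwk] add [wgpjr] -> 13 lines: uqa mxvml vprv dwlnh qzsq jmtan gexm xcmjw wgpjr vckr qxgyx uoa pcbx
Final line 5: qzsq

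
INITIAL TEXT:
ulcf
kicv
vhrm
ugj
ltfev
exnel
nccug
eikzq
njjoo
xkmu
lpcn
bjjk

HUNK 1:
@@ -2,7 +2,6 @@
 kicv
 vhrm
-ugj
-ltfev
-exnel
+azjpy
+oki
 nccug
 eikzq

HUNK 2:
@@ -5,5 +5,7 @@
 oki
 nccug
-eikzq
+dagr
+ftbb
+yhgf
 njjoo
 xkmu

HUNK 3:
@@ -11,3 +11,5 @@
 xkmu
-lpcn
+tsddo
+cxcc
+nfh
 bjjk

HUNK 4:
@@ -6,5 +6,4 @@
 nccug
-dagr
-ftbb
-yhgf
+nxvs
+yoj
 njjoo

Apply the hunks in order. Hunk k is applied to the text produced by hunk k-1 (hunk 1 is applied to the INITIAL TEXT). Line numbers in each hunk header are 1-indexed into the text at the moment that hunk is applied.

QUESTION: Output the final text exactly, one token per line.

Answer: ulcf
kicv
vhrm
azjpy
oki
nccug
nxvs
yoj
njjoo
xkmu
tsddo
cxcc
nfh
bjjk

Derivation:
Hunk 1: at line 2 remove [ugj,ltfev,exnel] add [azjpy,oki] -> 11 lines: ulcf kicv vhrm azjpy oki nccug eikzq njjoo xkmu lpcn bjjk
Hunk 2: at line 5 remove [eikzq] add [dagr,ftbb,yhgf] -> 13 lines: ulcf kicv vhrm azjpy oki nccug dagr ftbb yhgf njjoo xkmu lpcn bjjk
Hunk 3: at line 11 remove [lpcn] add [tsddo,cxcc,nfh] -> 15 lines: ulcf kicv vhrm azjpy oki nccug dagr ftbb yhgf njjoo xkmu tsddo cxcc nfh bjjk
Hunk 4: at line 6 remove [dagr,ftbb,yhgf] add [nxvs,yoj] -> 14 lines: ulcf kicv vhrm azjpy oki nccug nxvs yoj njjoo xkmu tsddo cxcc nfh bjjk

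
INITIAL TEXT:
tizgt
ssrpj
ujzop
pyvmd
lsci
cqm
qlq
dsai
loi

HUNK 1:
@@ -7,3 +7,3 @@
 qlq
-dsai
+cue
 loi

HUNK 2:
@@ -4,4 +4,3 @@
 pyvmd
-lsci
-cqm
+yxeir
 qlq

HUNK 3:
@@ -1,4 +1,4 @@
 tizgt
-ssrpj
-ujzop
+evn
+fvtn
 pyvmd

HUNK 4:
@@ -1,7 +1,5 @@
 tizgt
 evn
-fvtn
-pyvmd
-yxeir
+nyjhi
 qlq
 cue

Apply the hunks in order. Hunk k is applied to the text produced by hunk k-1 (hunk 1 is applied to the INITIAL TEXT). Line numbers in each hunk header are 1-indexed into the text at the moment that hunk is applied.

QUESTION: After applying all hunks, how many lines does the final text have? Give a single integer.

Answer: 6

Derivation:
Hunk 1: at line 7 remove [dsai] add [cue] -> 9 lines: tizgt ssrpj ujzop pyvmd lsci cqm qlq cue loi
Hunk 2: at line 4 remove [lsci,cqm] add [yxeir] -> 8 lines: tizgt ssrpj ujzop pyvmd yxeir qlq cue loi
Hunk 3: at line 1 remove [ssrpj,ujzop] add [evn,fvtn] -> 8 lines: tizgt evn fvtn pyvmd yxeir qlq cue loi
Hunk 4: at line 1 remove [fvtn,pyvmd,yxeir] add [nyjhi] -> 6 lines: tizgt evn nyjhi qlq cue loi
Final line count: 6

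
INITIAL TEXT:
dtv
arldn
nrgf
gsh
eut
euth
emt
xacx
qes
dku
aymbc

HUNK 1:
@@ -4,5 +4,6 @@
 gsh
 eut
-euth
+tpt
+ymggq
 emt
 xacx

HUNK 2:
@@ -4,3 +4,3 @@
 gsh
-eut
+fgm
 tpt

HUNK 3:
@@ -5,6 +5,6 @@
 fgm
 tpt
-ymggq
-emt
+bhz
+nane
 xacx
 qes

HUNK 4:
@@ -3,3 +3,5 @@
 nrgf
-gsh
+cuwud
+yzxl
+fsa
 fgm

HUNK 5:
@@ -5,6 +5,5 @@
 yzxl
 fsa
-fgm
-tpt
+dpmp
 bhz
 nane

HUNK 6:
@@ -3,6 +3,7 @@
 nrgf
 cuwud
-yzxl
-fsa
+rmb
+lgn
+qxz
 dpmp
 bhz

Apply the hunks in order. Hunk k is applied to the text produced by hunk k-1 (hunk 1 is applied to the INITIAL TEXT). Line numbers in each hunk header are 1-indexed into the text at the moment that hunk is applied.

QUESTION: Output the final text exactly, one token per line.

Answer: dtv
arldn
nrgf
cuwud
rmb
lgn
qxz
dpmp
bhz
nane
xacx
qes
dku
aymbc

Derivation:
Hunk 1: at line 4 remove [euth] add [tpt,ymggq] -> 12 lines: dtv arldn nrgf gsh eut tpt ymggq emt xacx qes dku aymbc
Hunk 2: at line 4 remove [eut] add [fgm] -> 12 lines: dtv arldn nrgf gsh fgm tpt ymggq emt xacx qes dku aymbc
Hunk 3: at line 5 remove [ymggq,emt] add [bhz,nane] -> 12 lines: dtv arldn nrgf gsh fgm tpt bhz nane xacx qes dku aymbc
Hunk 4: at line 3 remove [gsh] add [cuwud,yzxl,fsa] -> 14 lines: dtv arldn nrgf cuwud yzxl fsa fgm tpt bhz nane xacx qes dku aymbc
Hunk 5: at line 5 remove [fgm,tpt] add [dpmp] -> 13 lines: dtv arldn nrgf cuwud yzxl fsa dpmp bhz nane xacx qes dku aymbc
Hunk 6: at line 3 remove [yzxl,fsa] add [rmb,lgn,qxz] -> 14 lines: dtv arldn nrgf cuwud rmb lgn qxz dpmp bhz nane xacx qes dku aymbc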